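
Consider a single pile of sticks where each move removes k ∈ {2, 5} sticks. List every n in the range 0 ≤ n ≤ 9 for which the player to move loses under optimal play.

0, 1, 4, 7, 8

Build the Grundy sequence with g(k) = mex{g(k−s) : s ∈ {2, 5}, s ≤ k}:
k:     0  1  2  3  4  5  6  7  8  9
g(k):  0  0  1  1  0  2  1  0  0  1
The P-positions (g = 0) in 0..9 are 0, 1, 4, 7, 8.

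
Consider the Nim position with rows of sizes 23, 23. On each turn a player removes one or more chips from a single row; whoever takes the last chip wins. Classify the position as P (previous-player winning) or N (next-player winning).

Compute the nim-sum pairwise:
23 ^ 23 = 0
The nim-sum is 0, so this is a P-position: the player to move is in a losing position under optimal play.

P-position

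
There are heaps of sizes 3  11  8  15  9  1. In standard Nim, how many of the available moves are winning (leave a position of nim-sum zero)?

Compute the nim-sum pairwise:
3 XOR 11 = 8
8 XOR 8 = 0
0 XOR 15 = 15
15 XOR 9 = 6
6 XOR 1 = 7
The overall nim-sum is X = 7. A heap of size p has a winning move iff p XOR X < p (reduce it to p XOR X).
  3: 3 XOR 7 = 4 ≥ 3 — no move.
  11: 11 XOR 7 = 12 ≥ 11 — no move.
  8: 8 XOR 7 = 15 ≥ 8 — no move.
  15: 15 XOR 7 = 8 < 15 — winning move (to 8).
  9: 9 XOR 7 = 14 ≥ 9 — no move.
  1: 1 XOR 7 = 6 ≥ 1 — no move.
That gives 1 winning move.

1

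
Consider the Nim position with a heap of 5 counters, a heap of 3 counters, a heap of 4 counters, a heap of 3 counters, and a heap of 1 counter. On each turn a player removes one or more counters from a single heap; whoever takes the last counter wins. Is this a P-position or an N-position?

P-position

Compute the nim-sum pairwise:
5 XOR 3 = 6
6 XOR 4 = 2
2 XOR 3 = 1
1 XOR 1 = 0
The nim-sum is 0, so this is a P-position: the player to move is in a losing position under optimal play.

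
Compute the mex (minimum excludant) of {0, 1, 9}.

2

The values 0, 1 are all present; 2 is the first non-negative integer missing from the set.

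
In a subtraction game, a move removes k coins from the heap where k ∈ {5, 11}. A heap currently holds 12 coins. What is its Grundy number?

2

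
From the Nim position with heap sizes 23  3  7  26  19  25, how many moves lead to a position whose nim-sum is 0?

Nim-sum: 23 ^ 3 ^ 7 ^ 26 ^ 19 ^ 25 = 3.
The overall nim-sum is X = 3. A heap of size p has a winning move iff p XOR X < p (reduce it to p XOR X).
  23: 23 XOR 3 = 20 < 23 — winning move (to 20).
  3: 3 XOR 3 = 0 < 3 — winning move (to 0).
  7: 7 XOR 3 = 4 < 7 — winning move (to 4).
  26: 26 XOR 3 = 25 < 26 — winning move (to 25).
  19: 19 XOR 3 = 16 < 19 — winning move (to 16).
  25: 25 XOR 3 = 26 ≥ 25 — no move.
That gives 5 winning moves.

5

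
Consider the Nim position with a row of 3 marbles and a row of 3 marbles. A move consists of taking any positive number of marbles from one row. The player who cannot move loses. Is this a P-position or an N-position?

P-position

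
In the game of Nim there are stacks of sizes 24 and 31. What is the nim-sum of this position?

7

Nim-sum: 24 ^ 31 = 7.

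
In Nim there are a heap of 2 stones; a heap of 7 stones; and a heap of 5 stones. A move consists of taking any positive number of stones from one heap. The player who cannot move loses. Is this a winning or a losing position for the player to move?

Bitwise XOR of the heap sizes:
  010  (2)
  111  (7)
  101  (5)
  ---
  000  (0)
The nim-sum is 0, so this is a P-position: the player to move is in a losing position under optimal play.

Losing position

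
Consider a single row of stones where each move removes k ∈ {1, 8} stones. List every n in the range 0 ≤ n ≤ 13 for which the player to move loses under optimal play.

0, 2, 4, 6, 9, 11, 13

Compute g(0), g(1), … for moves {1, 8}:
k:     0  1  2  3  4  5  6  7  8  9 10 11 12 13
g(k):  0  1  0  1  0  1  0  1  2  0  1  0  1  0
The P-positions (g = 0) in 0..13 are 0, 2, 4, 6, 9, 11, 13.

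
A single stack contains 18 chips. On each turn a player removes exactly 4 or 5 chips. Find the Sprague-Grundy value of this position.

Build the Grundy sequence with g(k) = mex{g(k−s) : s ∈ {4, 5}, s ≤ k}:
k:     0  1  2  3  4  5  6  7  8  9 10 11 12 13 14 15 16 17 18
g(k):  0  0  0  0  1  1  1  1  2  0  0  0  0  1  1  1  1  2  0
So g(18) = 0.

0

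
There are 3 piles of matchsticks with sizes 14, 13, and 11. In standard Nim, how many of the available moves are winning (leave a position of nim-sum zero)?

3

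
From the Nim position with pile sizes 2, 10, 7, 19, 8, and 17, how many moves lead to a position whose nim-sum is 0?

In binary:
  00010  (2)
  01010  (10)
  00111  (7)
  10011  (19)
  01000  (8)
  10001  (17)
  -----
  00101  (5)
The overall nim-sum is X = 5. A pile of size p has a winning move iff p XOR X < p (reduce it to p XOR X).
  2: 2 XOR 5 = 7 ≥ 2 — no move.
  10: 10 XOR 5 = 15 ≥ 10 — no move.
  7: 7 XOR 5 = 2 < 7 — winning move (to 2).
  19: 19 XOR 5 = 22 ≥ 19 — no move.
  8: 8 XOR 5 = 13 ≥ 8 — no move.
  17: 17 XOR 5 = 20 ≥ 17 — no move.
That gives 1 winning move.

1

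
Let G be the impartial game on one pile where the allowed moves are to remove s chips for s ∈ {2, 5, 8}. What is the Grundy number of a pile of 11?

0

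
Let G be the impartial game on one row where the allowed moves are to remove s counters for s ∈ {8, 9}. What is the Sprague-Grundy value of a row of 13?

1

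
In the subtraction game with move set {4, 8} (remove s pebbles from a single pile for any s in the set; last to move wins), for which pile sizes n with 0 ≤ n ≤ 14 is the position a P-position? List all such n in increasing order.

0, 1, 2, 3, 12, 13, 14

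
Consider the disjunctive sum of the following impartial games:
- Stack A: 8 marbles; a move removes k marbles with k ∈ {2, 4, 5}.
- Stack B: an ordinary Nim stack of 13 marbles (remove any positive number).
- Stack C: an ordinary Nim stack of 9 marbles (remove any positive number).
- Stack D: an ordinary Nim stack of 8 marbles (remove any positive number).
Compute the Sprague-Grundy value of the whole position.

Build the Grundy sequence for stack A with g(k) = mex{g(k−s) : s ∈ {2, 4, 5}, s ≤ k}:
k:     0  1  2  3  4  5  6  7  8
g(k):  0  0  1  1  2  2  3  0  0
So g(8) = 0.
Stack B is a plain Nim stack of size 13, so its Grundy value is 13.
Stack C is a plain Nim stack of size 9, so its Grundy value is 9.
Stack D is a plain Nim stack of size 8, so its Grundy value is 8.
By the Sprague-Grundy theorem, the Grundy value of a sum of independent games is the XOR of the component values.
Combined value = 0 ⊕ 13 ⊕ 9 ⊕ 8 = 12.

12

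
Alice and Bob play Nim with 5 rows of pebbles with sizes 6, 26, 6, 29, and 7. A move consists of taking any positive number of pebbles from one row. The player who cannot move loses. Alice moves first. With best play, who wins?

Bob wins

Write each in binary and XOR column by column:
  00110  (6)
  11010  (26)
  00110  (6)
  11101  (29)
  00111  (7)
  -----
  00000  (0)
The nim-sum is 0, so this is a P-position: the player to move is in a losing position under optimal play; Alice is about to move from it and so loses — Bob wins.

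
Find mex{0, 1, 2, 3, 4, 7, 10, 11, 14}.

5

The values 0, 1, 2, 3, 4 are all present; 5 is the first non-negative integer missing from the set.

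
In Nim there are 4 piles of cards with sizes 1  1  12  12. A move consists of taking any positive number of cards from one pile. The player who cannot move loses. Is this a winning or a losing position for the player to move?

Losing position

Nim-sum: 1 ⊕ 1 ⊕ 12 ⊕ 12 = 0.
The nim-sum is 0, so this is a P-position: the player to move is in a losing position under optimal play.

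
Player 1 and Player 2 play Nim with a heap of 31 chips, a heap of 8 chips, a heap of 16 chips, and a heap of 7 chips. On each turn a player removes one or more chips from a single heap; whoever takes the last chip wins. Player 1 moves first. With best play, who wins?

Compute the nim-sum pairwise:
31 ^ 8 = 23
23 ^ 16 = 7
7 ^ 7 = 0
The nim-sum is 0, so this is a P-position: the player to move is in a losing position under optimal play; Player 1 is about to move from it and so loses — Player 2 wins.

Player 2 wins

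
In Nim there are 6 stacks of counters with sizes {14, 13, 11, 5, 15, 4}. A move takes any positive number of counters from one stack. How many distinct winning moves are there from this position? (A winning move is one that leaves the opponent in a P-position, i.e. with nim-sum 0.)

5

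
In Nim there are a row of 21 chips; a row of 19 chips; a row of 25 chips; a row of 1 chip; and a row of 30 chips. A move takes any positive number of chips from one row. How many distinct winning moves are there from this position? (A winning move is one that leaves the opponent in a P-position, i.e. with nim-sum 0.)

Nim-sum: 21 ^ 19 ^ 25 ^ 1 ^ 30 = 0.
The nim-sum is already 0, so every move leaves a nonzero nim-sum — there are no winning moves.

0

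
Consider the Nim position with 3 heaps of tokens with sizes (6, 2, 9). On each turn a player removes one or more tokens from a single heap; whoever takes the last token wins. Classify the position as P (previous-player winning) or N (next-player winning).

Nim-sum: 6 XOR 2 XOR 9 = 13.
The nim-sum is 13 ≠ 0, so this is an N-position: the player to move can win.

N-position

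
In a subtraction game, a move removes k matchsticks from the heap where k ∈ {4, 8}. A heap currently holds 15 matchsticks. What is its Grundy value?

0

Grundy values for subtraction set {4, 8}:
k:     0  1  2  3  4  5  6  7  8  9 10 11 12 13 14 15
g(k):  0  0  0  0  1  1  1  1  2  2  2  2  0  0  0  0
So g(15) = 0.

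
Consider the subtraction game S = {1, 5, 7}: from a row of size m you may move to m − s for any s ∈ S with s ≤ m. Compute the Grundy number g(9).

Grundy values for subtraction set {1, 5, 7}:
g(0) = mex{} = 0
g(1) = mex{0} = 1
g(2) = mex{1} = 0
g(3) = mex{0} = 1
g(4) = mex{1} = 0
g(5) = mex{0} = 1
g(6) = mex{1} = 0
g(7) = mex{0} = 1
g(8) = mex{1} = 0
g(9) = mex{0} = 1
So g(9) = 1.

1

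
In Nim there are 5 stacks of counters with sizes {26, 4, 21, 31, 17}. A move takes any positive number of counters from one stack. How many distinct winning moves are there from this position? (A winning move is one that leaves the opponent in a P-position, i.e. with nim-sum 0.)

Nim-sum: 26 XOR 4 XOR 21 XOR 31 XOR 17 = 5.
The overall nim-sum is X = 5. A stack of size p has a winning move iff p XOR X < p (reduce it to p XOR X).
  26: 26 XOR 5 = 31 ≥ 26 — no move.
  4: 4 XOR 5 = 1 < 4 — winning move (to 1).
  21: 21 XOR 5 = 16 < 21 — winning move (to 16).
  31: 31 XOR 5 = 26 < 31 — winning move (to 26).
  17: 17 XOR 5 = 20 ≥ 17 — no move.
That gives 3 winning moves.

3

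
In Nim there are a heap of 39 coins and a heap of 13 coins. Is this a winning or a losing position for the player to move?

Nim-sum: 39 ⊕ 13 = 42.
The nim-sum is 42 ≠ 0, so this is an N-position: the player to move can win.

Winning position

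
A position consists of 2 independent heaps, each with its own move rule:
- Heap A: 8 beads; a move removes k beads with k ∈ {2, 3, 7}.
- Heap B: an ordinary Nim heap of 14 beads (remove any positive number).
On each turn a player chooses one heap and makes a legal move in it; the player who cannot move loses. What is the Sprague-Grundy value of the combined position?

15

Grundy values for heap A (subtraction set {2, 3, 7}):
k:     0  1  2  3  4  5  6  7  8
g(k):  0  0  1  1  2  0  0  1  1
So g(8) = 1.
Heap B is a plain Nim heap of size 14, so its Grundy value is 14.
By the Sprague-Grundy theorem, the Grundy value of a sum of independent games is the XOR of the component values.
Combined value = 1 ⊕ 14 = 15.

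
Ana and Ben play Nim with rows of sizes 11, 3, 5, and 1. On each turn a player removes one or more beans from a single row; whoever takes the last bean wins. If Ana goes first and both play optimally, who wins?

Ana wins

Compute the nim-sum pairwise:
11 ^ 3 = 8
8 ^ 5 = 13
13 ^ 1 = 12
The nim-sum is 12 ≠ 0, so this is an N-position: the player to move can win; Ana has a winning move.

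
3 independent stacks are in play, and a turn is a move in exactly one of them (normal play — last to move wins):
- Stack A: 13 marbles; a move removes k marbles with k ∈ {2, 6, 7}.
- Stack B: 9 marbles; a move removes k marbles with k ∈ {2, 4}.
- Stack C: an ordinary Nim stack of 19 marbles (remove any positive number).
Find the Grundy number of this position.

18

Build the Grundy sequence for stack A with g(k) = mex{g(k−s) : s ∈ {2, 6, 7}, s ≤ k}:
k:     0  1  2  3  4  5  6  7  8  9 10 11 12 13
g(k):  0  0  1  1  0  0  1  1  2  0  3  1  2  0
So g(13) = 0.
Build the Grundy sequence for stack B with g(k) = mex{g(k−s) : s ∈ {2, 4}, s ≤ k}:
g(0) = mex{} = 0
g(1) = mex{} = 0
g(2) = mex{0} = 1
g(3) = mex{0} = 1
g(4) = mex{0,1} = 2
g(5) = mex{0,1} = 2
g(6) = mex{1,2} = 0
g(7) = mex{1,2} = 0
g(8) = mex{0,2} = 1
g(9) = mex{0,2} = 1
So g(9) = 1.
Stack C is a plain Nim stack of size 19, so its Grundy value is 19.
The value of a disjunctive sum is the nim-sum of the parts.
Combined value = 0 XOR 1 XOR 19 = 18.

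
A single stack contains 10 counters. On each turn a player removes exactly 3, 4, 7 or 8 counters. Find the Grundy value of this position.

Compute g(0), g(1), … for moves {3, 4, 7, 8}:
g(0) = mex{} = 0
g(1) = mex{} = 0
g(2) = mex{} = 0
g(3) = mex{0} = 1
g(4) = mex{0} = 1
g(5) = mex{0} = 1
g(6) = mex{0,1} = 2
g(7) = mex{0,1} = 2
g(8) = mex{0,1} = 2
g(9) = mex{0,1,2} = 3
g(10) = mex{0,1,2} = 3
So g(10) = 3.

3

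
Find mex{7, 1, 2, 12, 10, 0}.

3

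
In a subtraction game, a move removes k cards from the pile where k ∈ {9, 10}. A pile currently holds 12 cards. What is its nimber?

1

Compute g(0), g(1), … for moves {9, 10}:
k:     0  1  2  3  4  5  6  7  8  9 10 11 12
g(k):  0  0  0  0  0  0  0  0  0  1  1  1  1
So g(12) = 1.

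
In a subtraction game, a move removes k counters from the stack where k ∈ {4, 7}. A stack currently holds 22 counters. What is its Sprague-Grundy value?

0

Build the Grundy sequence with g(k) = mex{g(k−s) : s ∈ {4, 7}, s ≤ k}:
k:     0  1  2  3  4  5  6  7  8  9 10 11 12 13 14 15 16 17 18 19 20 21 22
g(k):  0  0  0  0  1  1  1  1  2  2  2  0  0  0  0  1  1  1  1  2  2  2  0
So g(22) = 0.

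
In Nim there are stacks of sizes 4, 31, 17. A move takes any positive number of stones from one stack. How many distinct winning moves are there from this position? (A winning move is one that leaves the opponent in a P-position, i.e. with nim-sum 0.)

Bitwise XOR of the heap sizes:
  00100  (4)
  11111  (31)
  10001  (17)
  -----
  01010  (10)
The overall nim-sum is X = 10. A stack of size p has a winning move iff p XOR X < p (reduce it to p XOR X).
  4: 4 XOR 10 = 14 ≥ 4 — no move.
  31: 31 XOR 10 = 21 < 31 — winning move (to 21).
  17: 17 XOR 10 = 27 ≥ 17 — no move.
That gives 1 winning move.

1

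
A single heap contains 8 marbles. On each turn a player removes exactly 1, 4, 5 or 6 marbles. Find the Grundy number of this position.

Grundy values for subtraction set {1, 4, 5, 6}:
k:     0  1  2  3  4  5  6  7  8
g(k):  0  1  0  1  2  3  2  3  4
So g(8) = 4.

4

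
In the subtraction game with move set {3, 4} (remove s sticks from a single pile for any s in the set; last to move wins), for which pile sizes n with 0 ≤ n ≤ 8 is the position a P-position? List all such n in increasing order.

Compute g(0), g(1), … for moves {3, 4}:
g(0) = mex{} = 0
g(1) = mex{} = 0
g(2) = mex{} = 0
g(3) = mex{0} = 1
g(4) = mex{0} = 1
g(5) = mex{0} = 1
g(6) = mex{0,1} = 2
g(7) = mex{1} = 0
g(8) = mex{1} = 0
The P-positions (g = 0) in 0..8 are 0, 1, 2, 7, 8.

0, 1, 2, 7, 8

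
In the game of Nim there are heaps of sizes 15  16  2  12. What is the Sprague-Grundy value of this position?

17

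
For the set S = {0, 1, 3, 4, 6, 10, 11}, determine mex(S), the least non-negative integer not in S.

2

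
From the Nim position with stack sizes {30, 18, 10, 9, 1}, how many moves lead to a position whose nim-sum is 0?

3

Nim-sum: 30 XOR 18 XOR 10 XOR 9 XOR 1 = 14.
The overall nim-sum is X = 14. A stack of size p has a winning move iff p XOR X < p (reduce it to p XOR X).
  30: 30 XOR 14 = 16 < 30 — winning move (to 16).
  18: 18 XOR 14 = 28 ≥ 18 — no move.
  10: 10 XOR 14 = 4 < 10 — winning move (to 4).
  9: 9 XOR 14 = 7 < 9 — winning move (to 7).
  1: 1 XOR 14 = 15 ≥ 1 — no move.
That gives 3 winning moves.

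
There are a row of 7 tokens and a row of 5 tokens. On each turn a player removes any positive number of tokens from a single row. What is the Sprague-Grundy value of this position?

Nim-sum: 7 ^ 5 = 2.

2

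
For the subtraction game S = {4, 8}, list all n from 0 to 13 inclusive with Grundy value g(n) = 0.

Compute g(0), g(1), … for moves {4, 8}:
g(0) = mex{} = 0
g(1) = mex{} = 0
g(2) = mex{} = 0
g(3) = mex{} = 0
g(4) = mex{0} = 1
g(5) = mex{0} = 1
g(6) = mex{0} = 1
g(7) = mex{0} = 1
g(8) = mex{0,1} = 2
g(9) = mex{0,1} = 2
g(10) = mex{0,1} = 2
g(11) = mex{0,1} = 2
g(12) = mex{1,2} = 0
g(13) = mex{1,2} = 0
The P-positions (g = 0) in 0..13 are 0, 1, 2, 3, 12, 13.

0, 1, 2, 3, 12, 13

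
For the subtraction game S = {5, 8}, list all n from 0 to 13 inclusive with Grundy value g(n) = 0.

0, 1, 2, 3, 4, 13

Build the Grundy sequence with g(k) = mex{g(k−s) : s ∈ {5, 8}, s ≤ k}:
k:     0  1  2  3  4  5  6  7  8  9 10 11 12 13
g(k):  0  0  0  0  0  1  1  1  1  1  2  2  2  0
The P-positions (g = 0) in 0..13 are 0, 1, 2, 3, 4, 13.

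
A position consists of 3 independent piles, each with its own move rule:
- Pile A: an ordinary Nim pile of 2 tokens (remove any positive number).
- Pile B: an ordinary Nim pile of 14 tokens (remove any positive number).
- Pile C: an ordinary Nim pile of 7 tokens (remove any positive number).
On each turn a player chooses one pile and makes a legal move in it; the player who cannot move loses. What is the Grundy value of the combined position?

11

Pile A is a plain Nim pile of size 2, so its Grundy value is 2.
Pile B is a plain Nim pile of size 14, so its Grundy value is 14.
Pile C is a plain Nim pile of size 7, so its Grundy value is 7.
The value of a disjunctive sum is the nim-sum of the parts.
Combined value = 2 ⊕ 14 ⊕ 7 = 11.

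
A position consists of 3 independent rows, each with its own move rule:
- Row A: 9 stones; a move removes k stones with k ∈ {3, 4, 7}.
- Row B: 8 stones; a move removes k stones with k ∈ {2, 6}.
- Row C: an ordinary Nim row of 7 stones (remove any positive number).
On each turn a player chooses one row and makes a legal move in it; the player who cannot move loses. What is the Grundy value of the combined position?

4

For row A, compute g(0), g(1), … with moves {3, 4, 7}:
g(0) = mex{} = 0
g(1) = mex{} = 0
g(2) = mex{} = 0
g(3) = mex{0} = 1
g(4) = mex{0} = 1
g(5) = mex{0} = 1
g(6) = mex{0,1} = 2
g(7) = mex{0,1} = 2
g(8) = mex{0,1} = 2
g(9) = mex{0,1,2} = 3
So g(9) = 3.
Build the Grundy sequence for row B with g(k) = mex{g(k−s) : s ∈ {2, 6}, s ≤ k}:
g(0) = mex{} = 0
g(1) = mex{} = 0
g(2) = mex{0} = 1
g(3) = mex{0} = 1
g(4) = mex{1} = 0
g(5) = mex{1} = 0
g(6) = mex{0} = 1
g(7) = mex{0} = 1
g(8) = mex{1} = 0
So g(8) = 0.
Row C is a plain Nim row of size 7, so its Grundy value is 7.
The value of a disjunctive sum is the nim-sum of the parts.
Combined value = 3 XOR 0 XOR 7 = 4.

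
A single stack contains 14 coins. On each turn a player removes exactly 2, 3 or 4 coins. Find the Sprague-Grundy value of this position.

1

Compute g(0), g(1), … for moves {2, 3, 4}:
k:     0  1  2  3  4  5  6  7  8  9 10 11 12 13 14
g(k):  0  0  1  1  2  2  0  0  1  1  2  2  0  0  1
So g(14) = 1.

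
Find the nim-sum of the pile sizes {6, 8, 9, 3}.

4

Compute the nim-sum pairwise:
6 XOR 8 = 14
14 XOR 9 = 7
7 XOR 3 = 4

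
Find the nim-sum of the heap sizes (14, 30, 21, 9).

12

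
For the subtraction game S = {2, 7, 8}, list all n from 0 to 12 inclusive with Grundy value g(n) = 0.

Grundy values for subtraction set {2, 7, 8}:
g(0) = mex{} = 0
g(1) = mex{} = 0
g(2) = mex{0} = 1
g(3) = mex{0} = 1
g(4) = mex{1} = 0
g(5) = mex{1} = 0
g(6) = mex{0} = 1
g(7) = mex{0} = 1
g(8) = mex{0,1} = 2
g(9) = mex{0,1} = 2
g(10) = mex{1,2} = 0
g(11) = mex{0,1,2} = 3
g(12) = mex{0} = 1
The P-positions (g = 0) in 0..12 are 0, 1, 4, 5, 10.

0, 1, 4, 5, 10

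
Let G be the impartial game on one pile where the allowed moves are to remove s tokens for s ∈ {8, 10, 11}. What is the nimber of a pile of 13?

1

Build the Grundy sequence with g(k) = mex{g(k−s) : s ∈ {8, 10, 11}, s ≤ k}:
g(0) = mex{} = 0
g(1) = mex{} = 0
g(2) = mex{} = 0
g(3) = mex{} = 0
g(4) = mex{} = 0
g(5) = mex{} = 0
g(6) = mex{} = 0
g(7) = mex{} = 0
g(8) = mex{0} = 1
g(9) = mex{0} = 1
g(10) = mex{0} = 1
g(11) = mex{0} = 1
g(12) = mex{0} = 1
g(13) = mex{0} = 1
So g(13) = 1.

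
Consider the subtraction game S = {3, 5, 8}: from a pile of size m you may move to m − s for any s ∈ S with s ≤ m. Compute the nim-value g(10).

3

Grundy values for subtraction set {3, 5, 8}:
g(0) = mex{} = 0
g(1) = mex{} = 0
g(2) = mex{} = 0
g(3) = mex{0} = 1
g(4) = mex{0} = 1
g(5) = mex{0} = 1
g(6) = mex{0,1} = 2
g(7) = mex{0,1} = 2
g(8) = mex{0,1} = 2
g(9) = mex{0,1,2} = 3
g(10) = mex{0,1,2} = 3
So g(10) = 3.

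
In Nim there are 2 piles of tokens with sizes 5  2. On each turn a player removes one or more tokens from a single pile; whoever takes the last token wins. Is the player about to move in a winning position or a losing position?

Winning position

Bitwise XOR of the heap sizes:
  101  (5)
  010  (2)
  ---
  111  (7)
The nim-sum is 7 ≠ 0, so this is an N-position: the player to move can win.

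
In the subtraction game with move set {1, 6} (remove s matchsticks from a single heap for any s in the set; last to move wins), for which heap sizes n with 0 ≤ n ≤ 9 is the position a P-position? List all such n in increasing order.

0, 2, 4, 7, 9

Grundy values for subtraction set {1, 6}:
g(0) = mex{} = 0
g(1) = mex{0} = 1
g(2) = mex{1} = 0
g(3) = mex{0} = 1
g(4) = mex{1} = 0
g(5) = mex{0} = 1
g(6) = mex{0,1} = 2
g(7) = mex{1,2} = 0
g(8) = mex{0} = 1
g(9) = mex{1} = 0
The P-positions (g = 0) in 0..9 are 0, 2, 4, 7, 9.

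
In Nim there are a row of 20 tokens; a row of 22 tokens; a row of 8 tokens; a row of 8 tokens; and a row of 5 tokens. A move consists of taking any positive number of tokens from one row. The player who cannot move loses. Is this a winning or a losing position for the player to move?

Winning position

Compute the nim-sum pairwise:
20 ⊕ 22 = 2
2 ⊕ 8 = 10
10 ⊕ 8 = 2
2 ⊕ 5 = 7
The nim-sum is 7 ≠ 0, so this is an N-position: the player to move can win.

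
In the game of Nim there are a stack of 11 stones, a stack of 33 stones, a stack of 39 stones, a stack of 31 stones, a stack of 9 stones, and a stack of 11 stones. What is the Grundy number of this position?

16

Compute the nim-sum pairwise:
11 ^ 33 = 42
42 ^ 39 = 13
13 ^ 31 = 18
18 ^ 9 = 27
27 ^ 11 = 16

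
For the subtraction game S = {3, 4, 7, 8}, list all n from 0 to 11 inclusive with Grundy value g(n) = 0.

0, 1, 2, 11

Compute g(0), g(1), … for moves {3, 4, 7, 8}:
k:     0  1  2  3  4  5  6  7  8  9 10 11
g(k):  0  0  0  1  1  1  2  2  2  3  3  0
The P-positions (g = 0) in 0..11 are 0, 1, 2, 11.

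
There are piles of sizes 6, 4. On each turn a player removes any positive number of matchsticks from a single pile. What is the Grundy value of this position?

2

Compute the nim-sum pairwise:
6 ^ 4 = 2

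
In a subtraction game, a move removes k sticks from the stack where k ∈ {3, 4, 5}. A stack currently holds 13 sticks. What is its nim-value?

1

Grundy values for subtraction set {3, 4, 5}:
g(0) = mex{} = 0
g(1) = mex{} = 0
g(2) = mex{} = 0
g(3) = mex{0} = 1
g(4) = mex{0} = 1
g(5) = mex{0} = 1
g(6) = mex{0,1} = 2
g(7) = mex{0,1} = 2
g(8) = mex{1} = 0
g(9) = mex{1,2} = 0
g(10) = mex{1,2} = 0
g(11) = mex{0,2} = 1
g(12) = mex{0,2} = 1
g(13) = mex{0} = 1
So g(13) = 1.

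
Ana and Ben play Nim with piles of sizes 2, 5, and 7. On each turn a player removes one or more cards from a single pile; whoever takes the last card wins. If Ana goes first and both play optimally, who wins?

Bitwise XOR of the heap sizes:
  010  (2)
  101  (5)
  111  (7)
  ---
  000  (0)
The nim-sum is 0, so this is a P-position: the player to move is in a losing position under optimal play; Ana is about to move from it and so loses — Ben wins.

Ben wins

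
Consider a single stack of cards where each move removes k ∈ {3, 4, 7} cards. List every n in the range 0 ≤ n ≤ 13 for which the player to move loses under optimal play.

0, 1, 2, 10, 11, 12

Compute g(0), g(1), … for moves {3, 4, 7}:
k:     0  1  2  3  4  5  6  7  8  9 10 11 12 13
g(k):  0  0  0  1  1  1  2  2  2  3  0  0  0  1
The P-positions (g = 0) in 0..13 are 0, 1, 2, 10, 11, 12.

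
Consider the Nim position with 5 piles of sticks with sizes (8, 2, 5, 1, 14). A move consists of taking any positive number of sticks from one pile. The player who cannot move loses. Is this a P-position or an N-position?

P-position

Nim-sum: 8 ⊕ 2 ⊕ 5 ⊕ 1 ⊕ 14 = 0.
The nim-sum is 0, so this is a P-position: the player to move is in a losing position under optimal play.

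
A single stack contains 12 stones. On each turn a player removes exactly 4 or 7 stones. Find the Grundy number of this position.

Grundy values for subtraction set {4, 7}:
k:     0  1  2  3  4  5  6  7  8  9 10 11 12
g(k):  0  0  0  0  1  1  1  1  2  2  2  0  0
So g(12) = 0.

0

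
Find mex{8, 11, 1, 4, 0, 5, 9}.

2

The values 0, 1 are all present; 2 is the first non-negative integer missing from the set.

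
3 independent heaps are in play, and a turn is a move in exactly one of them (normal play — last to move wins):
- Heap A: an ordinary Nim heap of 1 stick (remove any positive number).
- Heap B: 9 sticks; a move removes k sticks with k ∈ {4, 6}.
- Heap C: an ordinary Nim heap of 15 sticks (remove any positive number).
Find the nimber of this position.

12

Heap A is a plain Nim heap of size 1, so its Grundy value is 1.
Build the Grundy sequence for heap B with g(k) = mex{g(k−s) : s ∈ {4, 6}, s ≤ k}:
k:     0  1  2  3  4  5  6  7  8  9
g(k):  0  0  0  0  1  1  1  1  2  2
So g(9) = 2.
Heap C is a plain Nim heap of size 15, so its Grundy value is 15.
By the Sprague-Grundy theorem, the Grundy value of a sum of independent games is the XOR of the component values.
Combined value = 1 XOR 2 XOR 15 = 12.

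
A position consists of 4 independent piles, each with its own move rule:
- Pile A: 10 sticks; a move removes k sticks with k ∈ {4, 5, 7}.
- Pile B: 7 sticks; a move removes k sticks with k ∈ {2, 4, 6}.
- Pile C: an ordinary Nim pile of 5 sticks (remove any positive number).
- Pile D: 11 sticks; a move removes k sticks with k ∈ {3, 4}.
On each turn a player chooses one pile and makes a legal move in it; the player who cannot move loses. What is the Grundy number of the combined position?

5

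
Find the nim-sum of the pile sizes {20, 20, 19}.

19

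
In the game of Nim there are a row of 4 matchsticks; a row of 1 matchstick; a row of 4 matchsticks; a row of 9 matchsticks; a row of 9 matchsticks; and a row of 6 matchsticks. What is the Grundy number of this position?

7

Nim-sum: 4 ⊕ 1 ⊕ 4 ⊕ 9 ⊕ 9 ⊕ 6 = 7.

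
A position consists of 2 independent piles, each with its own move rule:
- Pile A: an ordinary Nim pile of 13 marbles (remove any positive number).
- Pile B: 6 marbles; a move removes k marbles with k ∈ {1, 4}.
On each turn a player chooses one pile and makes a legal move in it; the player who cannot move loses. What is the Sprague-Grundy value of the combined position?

12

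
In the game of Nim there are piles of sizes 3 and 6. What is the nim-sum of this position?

Compute the nim-sum pairwise:
3 ^ 6 = 5

5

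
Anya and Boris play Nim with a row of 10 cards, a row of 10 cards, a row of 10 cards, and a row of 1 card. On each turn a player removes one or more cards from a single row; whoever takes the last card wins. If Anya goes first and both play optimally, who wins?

Anya wins

Nim-sum: 10 ⊕ 10 ⊕ 10 ⊕ 1 = 11.
The nim-sum is 11 ≠ 0, so this is an N-position: the player to move can win; Anya has a winning move.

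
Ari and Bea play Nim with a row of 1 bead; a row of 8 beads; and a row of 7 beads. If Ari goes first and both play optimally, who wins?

Bitwise XOR of the heap sizes:
  0001  (1)
  1000  (8)
  0111  (7)
  ----
  1110  (14)
The nim-sum is 14 ≠ 0, so this is an N-position: the player to move can win; Ari has a winning move.

Ari wins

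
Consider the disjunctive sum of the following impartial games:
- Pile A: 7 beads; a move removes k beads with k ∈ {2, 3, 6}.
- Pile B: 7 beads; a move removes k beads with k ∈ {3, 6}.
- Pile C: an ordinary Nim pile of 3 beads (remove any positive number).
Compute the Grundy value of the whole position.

Grundy values for pile A (subtraction set {2, 3, 6}):
g(0) = mex{} = 0
g(1) = mex{} = 0
g(2) = mex{0} = 1
g(3) = mex{0} = 1
g(4) = mex{0,1} = 2
g(5) = mex{1} = 0
g(6) = mex{0,1,2} = 3
g(7) = mex{0,2} = 1
So g(7) = 1.
Grundy values for pile B (subtraction set {3, 6}):
g(0) = mex{} = 0
g(1) = mex{} = 0
g(2) = mex{} = 0
g(3) = mex{0} = 1
g(4) = mex{0} = 1
g(5) = mex{0} = 1
g(6) = mex{0,1} = 2
g(7) = mex{0,1} = 2
So g(7) = 2.
Pile C is a plain Nim pile of size 3, so its Grundy value is 3.
By the Sprague-Grundy theorem, the Grundy value of a sum of independent games is the XOR of the component values.
Combined value = 1 XOR 2 XOR 3 = 0.

0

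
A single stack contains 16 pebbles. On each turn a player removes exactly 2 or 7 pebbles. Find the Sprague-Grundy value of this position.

1

Compute g(0), g(1), … for moves {2, 7}:
k:     0  1  2  3  4  5  6  7  8  9 10 11 12 13 14 15 16
g(k):  0  0  1  1  0  0  1  1  2  0  0  1  1  0  0  1  1
So g(16) = 1.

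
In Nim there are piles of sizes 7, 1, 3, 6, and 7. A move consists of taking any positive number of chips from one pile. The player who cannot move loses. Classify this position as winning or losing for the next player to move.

Winning position

Write each in binary and XOR column by column:
  111  (7)
  001  (1)
  011  (3)
  110  (6)
  111  (7)
  ---
  100  (4)
The nim-sum is 4 ≠ 0, so this is an N-position: the player to move can win.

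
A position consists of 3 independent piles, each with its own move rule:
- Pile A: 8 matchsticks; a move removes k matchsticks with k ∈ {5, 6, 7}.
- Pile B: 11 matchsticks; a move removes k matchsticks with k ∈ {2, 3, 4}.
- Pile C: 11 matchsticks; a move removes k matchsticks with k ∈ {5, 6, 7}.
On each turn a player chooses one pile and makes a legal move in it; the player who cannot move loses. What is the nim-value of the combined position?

1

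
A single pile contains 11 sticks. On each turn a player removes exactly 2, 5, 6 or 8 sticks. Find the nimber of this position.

0

Grundy values for subtraction set {2, 5, 6, 8}:
k:     0  1  2  3  4  5  6  7  8  9 10 11
g(k):  0  0  1  1  0  2  1  3  2  2  3  0
So g(11) = 0.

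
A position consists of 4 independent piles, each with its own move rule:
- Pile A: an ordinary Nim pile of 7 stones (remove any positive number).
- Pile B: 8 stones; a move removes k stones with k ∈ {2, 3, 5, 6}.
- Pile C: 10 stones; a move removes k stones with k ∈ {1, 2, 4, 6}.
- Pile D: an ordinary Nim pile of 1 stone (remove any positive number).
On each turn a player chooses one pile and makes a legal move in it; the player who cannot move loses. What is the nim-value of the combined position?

Pile A is a plain Nim pile of size 7, so its Grundy value is 7.
Grundy values for pile B (subtraction set {2, 3, 5, 6}):
k:     0  1  2  3  4  5  6  7  8
g(k):  0  0  1  1  2  2  3  3  0
So g(8) = 0.
For pile C, compute g(0), g(1), … with moves {1, 2, 4, 6}:
k:     0  1  2  3  4  5  6  7  8  9 10
g(k):  0  1  2  0  1  2  3  4  0  1  2
So g(10) = 2.
Pile D is a plain Nim pile of size 1, so its Grundy value is 1.
By the Sprague-Grundy theorem, the Grundy value of a sum of independent games is the XOR of the component values.
Combined value = 7 ⊕ 0 ⊕ 2 ⊕ 1 = 4.

4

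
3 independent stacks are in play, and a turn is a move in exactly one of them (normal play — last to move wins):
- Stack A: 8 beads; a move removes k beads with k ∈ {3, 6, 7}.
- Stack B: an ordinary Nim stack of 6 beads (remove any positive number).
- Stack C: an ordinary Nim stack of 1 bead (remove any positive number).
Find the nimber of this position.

For stack A, compute g(0), g(1), … with moves {3, 6, 7}:
g(0) = mex{} = 0
g(1) = mex{} = 0
g(2) = mex{} = 0
g(3) = mex{0} = 1
g(4) = mex{0} = 1
g(5) = mex{0} = 1
g(6) = mex{0,1} = 2
g(7) = mex{0,1} = 2
g(8) = mex{0,1} = 2
So g(8) = 2.
Stack B is a plain Nim stack of size 6, so its Grundy value is 6.
Stack C is a plain Nim stack of size 1, so its Grundy value is 1.
The value of a disjunctive sum is the nim-sum of the parts.
Combined value = 2 ⊕ 6 ⊕ 1 = 5.

5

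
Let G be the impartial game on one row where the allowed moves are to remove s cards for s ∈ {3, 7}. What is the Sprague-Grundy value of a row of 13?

Compute g(0), g(1), … for moves {3, 7}:
g(0) = mex{} = 0
g(1) = mex{} = 0
g(2) = mex{} = 0
g(3) = mex{0} = 1
g(4) = mex{0} = 1
g(5) = mex{0} = 1
g(6) = mex{1} = 0
g(7) = mex{0,1} = 2
g(8) = mex{0,1} = 2
g(9) = mex{0} = 1
g(10) = mex{1,2} = 0
g(11) = mex{1,2} = 0
g(12) = mex{1} = 0
g(13) = mex{0} = 1
So g(13) = 1.

1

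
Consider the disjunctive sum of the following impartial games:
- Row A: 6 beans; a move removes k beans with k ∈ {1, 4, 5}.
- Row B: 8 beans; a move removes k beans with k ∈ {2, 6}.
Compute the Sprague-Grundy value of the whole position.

2

Grundy values for row A (subtraction set {1, 4, 5}):
g(0) = mex{} = 0
g(1) = mex{0} = 1
g(2) = mex{1} = 0
g(3) = mex{0} = 1
g(4) = mex{0,1} = 2
g(5) = mex{0,1,2} = 3
g(6) = mex{0,1,3} = 2
So g(6) = 2.
Grundy values for row B (subtraction set {2, 6}):
k:     0  1  2  3  4  5  6  7  8
g(k):  0  0  1  1  0  0  1  1  0
So g(8) = 0.
By the Sprague-Grundy theorem, the Grundy value of a sum of independent games is the XOR of the component values.
Combined value = 2 ⊕ 0 = 2.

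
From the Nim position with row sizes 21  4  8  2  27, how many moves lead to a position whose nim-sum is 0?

Bitwise XOR of the heap sizes:
  10101  (21)
  00100  (4)
  01000  (8)
  00010  (2)
  11011  (27)
  -----
  00000  (0)
The nim-sum is already 0, so every move leaves a nonzero nim-sum — there are no winning moves.

0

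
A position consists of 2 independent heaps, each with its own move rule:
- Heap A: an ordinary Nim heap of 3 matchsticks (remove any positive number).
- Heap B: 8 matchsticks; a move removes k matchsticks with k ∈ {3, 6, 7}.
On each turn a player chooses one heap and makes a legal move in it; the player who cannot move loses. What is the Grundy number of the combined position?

1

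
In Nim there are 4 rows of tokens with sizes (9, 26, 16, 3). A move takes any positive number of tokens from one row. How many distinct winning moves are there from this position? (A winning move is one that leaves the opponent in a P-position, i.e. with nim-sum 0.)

0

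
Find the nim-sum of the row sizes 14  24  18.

Compute the nim-sum pairwise:
14 XOR 24 = 22
22 XOR 18 = 4

4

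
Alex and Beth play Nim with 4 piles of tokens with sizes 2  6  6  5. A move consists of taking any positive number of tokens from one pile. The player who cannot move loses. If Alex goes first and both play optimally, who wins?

Alex wins

Compute the nim-sum pairwise:
2 ^ 6 = 4
4 ^ 6 = 2
2 ^ 5 = 7
The nim-sum is 7 ≠ 0, so this is an N-position: the player to move can win; Alex has a winning move.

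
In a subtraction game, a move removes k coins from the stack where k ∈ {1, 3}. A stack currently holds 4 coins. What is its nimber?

0

Grundy values for subtraction set {1, 3}:
k:     0  1  2  3  4
g(k):  0  1  0  1  0
So g(4) = 0.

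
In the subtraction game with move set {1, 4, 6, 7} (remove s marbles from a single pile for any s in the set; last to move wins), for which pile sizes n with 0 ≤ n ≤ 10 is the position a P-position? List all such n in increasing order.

0, 2, 5, 10

Build the Grundy sequence with g(k) = mex{g(k−s) : s ∈ {1, 4, 6, 7}, s ≤ k}:
k:     0  1  2  3  4  5  6  7  8  9 10
g(k):  0  1  0  1  2  0  1  2  3  2  0
The P-positions (g = 0) in 0..10 are 0, 2, 5, 10.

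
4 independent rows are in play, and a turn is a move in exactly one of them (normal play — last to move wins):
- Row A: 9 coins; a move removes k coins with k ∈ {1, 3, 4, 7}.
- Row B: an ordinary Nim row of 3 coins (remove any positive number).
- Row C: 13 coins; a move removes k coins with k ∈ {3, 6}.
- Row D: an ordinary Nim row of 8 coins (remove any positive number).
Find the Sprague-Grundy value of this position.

11

Build the Grundy sequence for row A with g(k) = mex{g(k−s) : s ∈ {1, 3, 4, 7}, s ≤ k}:
k:     0  1  2  3  4  5  6  7  8  9
g(k):  0  1  0  1  2  3  2  3  0  1
So g(9) = 1.
Row B is a plain Nim row of size 3, so its Grundy value is 3.
For row C, compute g(0), g(1), … with moves {3, 6}:
k:     0  1  2  3  4  5  6  7  8  9 10 11 12 13
g(k):  0  0  0  1  1  1  2  2  2  0  0  0  1  1
So g(13) = 1.
Row D is a plain Nim row of size 8, so its Grundy value is 8.
The value of a disjunctive sum is the nim-sum of the parts.
Combined value = 1 ⊕ 3 ⊕ 1 ⊕ 8 = 11.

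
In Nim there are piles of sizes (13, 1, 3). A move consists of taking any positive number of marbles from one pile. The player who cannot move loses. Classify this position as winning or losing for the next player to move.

Winning position

Nim-sum: 13 XOR 1 XOR 3 = 15.
The nim-sum is 15 ≠ 0, so this is an N-position: the player to move can win.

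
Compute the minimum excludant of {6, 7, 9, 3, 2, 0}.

1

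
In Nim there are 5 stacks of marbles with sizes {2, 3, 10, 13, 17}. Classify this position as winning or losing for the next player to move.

Nim-sum: 2 ⊕ 3 ⊕ 10 ⊕ 13 ⊕ 17 = 23.
The nim-sum is 23 ≠ 0, so this is an N-position: the player to move can win.

Winning position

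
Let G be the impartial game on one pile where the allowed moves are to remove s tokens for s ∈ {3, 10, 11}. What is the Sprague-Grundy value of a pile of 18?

1

Grundy values for subtraction set {3, 10, 11}:
k:     0  1  2  3  4  5  6  7  8  9 10 11 12 13 14 15 16 17 18
g(k):  0  0  0  1  1  1  0  0  0  1  1  1  2  2  0  0  3  1  1
So g(18) = 1.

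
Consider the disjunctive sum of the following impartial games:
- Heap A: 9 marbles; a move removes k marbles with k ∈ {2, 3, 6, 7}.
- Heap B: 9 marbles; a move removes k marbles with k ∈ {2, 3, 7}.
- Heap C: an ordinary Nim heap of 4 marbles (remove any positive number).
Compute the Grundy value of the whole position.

Grundy values for heap A (subtraction set {2, 3, 6, 7}):
g(0) = mex{} = 0
g(1) = mex{} = 0
g(2) = mex{0} = 1
g(3) = mex{0} = 1
g(4) = mex{0,1} = 2
g(5) = mex{1} = 0
g(6) = mex{0,1,2} = 3
g(7) = mex{0,2} = 1
g(8) = mex{0,1,3} = 2
g(9) = mex{1,3} = 0
So g(9) = 0.
Grundy values for heap B (subtraction set {2, 3, 7}):
k:     0  1  2  3  4  5  6  7  8  9
g(k):  0  0  1  1  2  0  0  1  1  2
So g(9) = 2.
Heap C is a plain Nim heap of size 4, so its Grundy value is 4.
The value of a disjunctive sum is the nim-sum of the parts.
Combined value = 0 XOR 2 XOR 4 = 6.

6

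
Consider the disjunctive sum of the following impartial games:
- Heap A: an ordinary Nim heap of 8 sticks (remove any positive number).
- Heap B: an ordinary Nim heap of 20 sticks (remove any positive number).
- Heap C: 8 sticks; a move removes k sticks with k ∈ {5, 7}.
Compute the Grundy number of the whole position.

29

Heap A is a plain Nim heap of size 8, so its Grundy value is 8.
Heap B is a plain Nim heap of size 20, so its Grundy value is 20.
Grundy values for heap C (subtraction set {5, 7}):
g(0) = mex{} = 0
g(1) = mex{} = 0
g(2) = mex{} = 0
g(3) = mex{} = 0
g(4) = mex{} = 0
g(5) = mex{0} = 1
g(6) = mex{0} = 1
g(7) = mex{0} = 1
g(8) = mex{0} = 1
So g(8) = 1.
By the Sprague-Grundy theorem, the Grundy value of a sum of independent games is the XOR of the component values.
Combined value = 8 XOR 20 XOR 1 = 29.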